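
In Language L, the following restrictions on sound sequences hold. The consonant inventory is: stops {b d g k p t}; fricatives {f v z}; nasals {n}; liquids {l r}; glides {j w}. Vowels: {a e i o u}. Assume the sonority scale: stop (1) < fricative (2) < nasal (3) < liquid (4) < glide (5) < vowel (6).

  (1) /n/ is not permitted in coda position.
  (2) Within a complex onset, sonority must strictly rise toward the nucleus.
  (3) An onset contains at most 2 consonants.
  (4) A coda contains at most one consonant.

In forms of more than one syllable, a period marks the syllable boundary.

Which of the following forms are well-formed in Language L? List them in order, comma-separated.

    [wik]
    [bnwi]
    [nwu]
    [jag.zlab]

[wik], [nwu], [jag.zlab]

[wik] — σ1 onset /w/, coda /k/ ok → well-formed
[bnwi] — violates constraint 3: syllable 1 onset /bnw/ has 3 consonants (> 2) → ill-formed
[nwu] — σ1 onset /nw/ (3→5 rises), coda /∅/ ok → well-formed
[jag.zlab] — σ1 onset /j/, coda /g/ ok; σ2 onset /zl/ (2→4 rises), coda /b/ ok → well-formed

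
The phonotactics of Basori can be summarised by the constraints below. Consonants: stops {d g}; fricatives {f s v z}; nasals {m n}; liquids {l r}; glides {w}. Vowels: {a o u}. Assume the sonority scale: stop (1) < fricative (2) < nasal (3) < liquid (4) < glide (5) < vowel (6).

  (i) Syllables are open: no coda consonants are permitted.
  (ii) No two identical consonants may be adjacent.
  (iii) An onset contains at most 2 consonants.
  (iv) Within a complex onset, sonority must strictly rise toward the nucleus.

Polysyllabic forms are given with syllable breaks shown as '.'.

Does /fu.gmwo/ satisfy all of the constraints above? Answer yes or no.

/fu.gmwo/ — violates constraint (iii): syllable 2 onset /gmw/ has 3 consonants (> 2) → phonotactically illegal

no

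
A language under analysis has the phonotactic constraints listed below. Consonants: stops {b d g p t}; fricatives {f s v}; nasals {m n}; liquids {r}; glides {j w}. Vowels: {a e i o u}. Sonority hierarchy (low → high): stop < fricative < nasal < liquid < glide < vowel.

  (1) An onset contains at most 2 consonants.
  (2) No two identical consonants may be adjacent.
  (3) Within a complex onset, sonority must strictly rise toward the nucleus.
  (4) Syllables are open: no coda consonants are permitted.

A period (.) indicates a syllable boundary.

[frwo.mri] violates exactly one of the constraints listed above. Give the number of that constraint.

1

[frwo.mri]: syllable 1 onset /frw/ has 3 consonants (> 2).
This is a violation of constraint 1: "An onset contains at most 2 consonants."
The remaining constraints (2, 3, 4) are satisfied.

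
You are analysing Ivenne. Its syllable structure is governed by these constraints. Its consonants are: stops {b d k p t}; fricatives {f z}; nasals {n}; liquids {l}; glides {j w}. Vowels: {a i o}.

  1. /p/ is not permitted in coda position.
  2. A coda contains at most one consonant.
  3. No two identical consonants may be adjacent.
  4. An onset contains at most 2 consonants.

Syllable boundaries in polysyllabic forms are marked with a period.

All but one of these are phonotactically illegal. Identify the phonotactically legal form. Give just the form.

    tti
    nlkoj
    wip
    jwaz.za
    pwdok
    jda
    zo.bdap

jda

tti — violates constraint 3: adjacent identical consonants /tt/ → phonotactically illegal
nlkoj — violates constraint 4: syllable 1 onset /nlk/ has 3 consonants (> 2) → phonotactically illegal
wip — violates constraint 1: syllable 1 coda contains /p/ → phonotactically illegal
jwaz.za — violates constraint 3: adjacent identical consonants /zz/ → phonotactically illegal
pwdok — violates constraint 4: syllable 1 onset /pwd/ has 3 consonants (> 2) → phonotactically illegal
jda — σ1 onset /jd/ (2C), coda /∅/ ok → phonotactically legal
zo.bdap — violates constraint 1: syllable 2 coda contains /p/ → phonotactically illegal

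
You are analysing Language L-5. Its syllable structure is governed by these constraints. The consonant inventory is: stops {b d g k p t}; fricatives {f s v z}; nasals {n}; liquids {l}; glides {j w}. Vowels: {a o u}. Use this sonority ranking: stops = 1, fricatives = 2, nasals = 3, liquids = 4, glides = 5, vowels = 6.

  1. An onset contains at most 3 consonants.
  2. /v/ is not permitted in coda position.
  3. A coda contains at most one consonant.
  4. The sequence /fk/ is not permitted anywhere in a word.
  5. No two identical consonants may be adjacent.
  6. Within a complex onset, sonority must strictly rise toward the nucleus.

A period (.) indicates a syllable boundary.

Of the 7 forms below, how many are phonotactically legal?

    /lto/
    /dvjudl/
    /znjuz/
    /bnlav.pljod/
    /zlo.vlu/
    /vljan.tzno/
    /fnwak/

/lto/ — violates constraint 6: syllable 1 onset /lt/: /l/ (liquid, 4) → /t/ (stop, 1) does not rise → phonotactically illegal
/dvjudl/ — violates constraint 3: syllable 1 coda /dl/ has 2 consonants (> 1) → phonotactically illegal
/znjuz/ — σ1 onset /znj/ (2→3→5 rises), coda /z/ ok → phonotactically legal
/bnlav.pljod/ — violates constraint 2: syllable 1 coda contains /v/ → phonotactically illegal
/zlo.vlu/ — σ1 onset /zl/ (2→4 rises), coda /∅/ ok; σ2 onset /vl/ (2→4 rises), coda /∅/ ok → phonotactically legal
/vljan.tzno/ — σ1 onset /vlj/ (2→4→5 rises), coda /n/ ok; σ2 onset /tzn/ (1→2→3 rises), coda /∅/ ok → phonotactically legal
/fnwak/ — σ1 onset /fnw/ (2→3→5 rises), coda /k/ ok → phonotactically legal
Phonotactically legal: /znjuz/, /zlo.vlu/, /vljan.tzno/, /fnwak/ → 4.

4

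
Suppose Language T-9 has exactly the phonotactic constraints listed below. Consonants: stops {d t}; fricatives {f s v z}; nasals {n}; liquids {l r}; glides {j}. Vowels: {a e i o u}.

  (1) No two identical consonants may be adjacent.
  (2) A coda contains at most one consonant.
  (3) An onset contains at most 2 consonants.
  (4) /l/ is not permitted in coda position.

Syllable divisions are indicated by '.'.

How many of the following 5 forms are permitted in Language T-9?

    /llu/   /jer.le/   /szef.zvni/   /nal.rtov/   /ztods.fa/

1

/llu/ — violates constraint 1: adjacent identical consonants /ll/ → not permitted
/jer.le/ — σ1 onset /j/, coda /r/ ok; σ2 onset /l/, coda /∅/ ok → permitted
/szef.zvni/ — violates constraint 3: syllable 2 onset /zvn/ has 3 consonants (> 2) → not permitted
/nal.rtov/ — violates constraint 4: syllable 1 coda contains /l/ → not permitted
/ztods.fa/ — violates constraint 2: syllable 1 coda /ds/ has 2 consonants (> 1) → not permitted
Permitted: /jer.le/ → 1.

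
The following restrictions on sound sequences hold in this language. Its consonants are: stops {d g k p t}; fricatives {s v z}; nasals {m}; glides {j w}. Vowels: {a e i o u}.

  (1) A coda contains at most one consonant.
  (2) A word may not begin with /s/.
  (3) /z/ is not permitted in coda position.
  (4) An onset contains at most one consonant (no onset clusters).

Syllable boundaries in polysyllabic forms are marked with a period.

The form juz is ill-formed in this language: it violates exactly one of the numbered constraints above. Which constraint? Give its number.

juz: syllable 1 coda contains /z/.
This is a violation of constraint 3: "/z/ is not permitted in coda position."
The remaining constraints (1, 2, 4) are satisfied.

3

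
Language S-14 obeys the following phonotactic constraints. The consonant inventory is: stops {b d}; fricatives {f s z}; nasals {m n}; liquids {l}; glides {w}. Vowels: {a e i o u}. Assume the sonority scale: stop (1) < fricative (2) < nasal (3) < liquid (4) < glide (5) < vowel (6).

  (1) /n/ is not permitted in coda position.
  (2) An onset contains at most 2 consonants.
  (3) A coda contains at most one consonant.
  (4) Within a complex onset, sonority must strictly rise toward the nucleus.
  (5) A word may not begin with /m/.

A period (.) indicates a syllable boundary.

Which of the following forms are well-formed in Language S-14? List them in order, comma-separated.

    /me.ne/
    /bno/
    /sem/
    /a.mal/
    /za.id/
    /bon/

/me.ne/ — violates constraint 5: word begins with /m/ → ill-formed
/bno/ — σ1 onset /bn/ (1→3 rises), coda /∅/ ok → well-formed
/sem/ — σ1 onset /s/, coda /m/ ok → well-formed
/a.mal/ — σ1 onset /∅/, coda /∅/ ok; σ2 onset /m/, coda /l/ ok → well-formed
/za.id/ — σ1 onset /z/, coda /∅/ ok; σ2 onset /∅/, coda /d/ ok → well-formed
/bon/ — violates constraint 1: syllable 1 coda contains /n/ → ill-formed

/bno/, /sem/, /a.mal/, /za.id/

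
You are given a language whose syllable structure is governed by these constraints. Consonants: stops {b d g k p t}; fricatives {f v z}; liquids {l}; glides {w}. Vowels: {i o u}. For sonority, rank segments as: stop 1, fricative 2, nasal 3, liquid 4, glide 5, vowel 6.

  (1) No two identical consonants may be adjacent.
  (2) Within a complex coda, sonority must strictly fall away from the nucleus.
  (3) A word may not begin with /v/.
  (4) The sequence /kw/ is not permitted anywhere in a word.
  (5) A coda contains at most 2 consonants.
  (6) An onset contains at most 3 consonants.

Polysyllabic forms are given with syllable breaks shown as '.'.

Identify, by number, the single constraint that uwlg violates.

uwlg: syllable 1 coda /wlg/ has 3 consonants (> 2).
This is a violation of constraint 5: "A coda contains at most 2 consonants."
The remaining constraints (1, 2, 3, 4, 6) are satisfied.

5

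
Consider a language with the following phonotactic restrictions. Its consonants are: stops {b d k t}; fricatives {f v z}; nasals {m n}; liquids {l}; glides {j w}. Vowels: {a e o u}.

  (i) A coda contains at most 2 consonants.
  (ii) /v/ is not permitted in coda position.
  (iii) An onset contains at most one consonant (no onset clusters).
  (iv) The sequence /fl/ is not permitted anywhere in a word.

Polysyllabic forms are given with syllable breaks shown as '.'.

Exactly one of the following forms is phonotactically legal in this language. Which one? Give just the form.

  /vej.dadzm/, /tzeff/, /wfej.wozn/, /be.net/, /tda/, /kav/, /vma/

/vej.dadzm/ — violates constraint (i): syllable 2 coda /dzm/ has 3 consonants (> 2) → phonotactically illegal
/tzeff/ — violates constraint (iii): syllable 1 onset /tz/ has 2 consonants (> 1) → phonotactically illegal
/wfej.wozn/ — violates constraint (iii): syllable 1 onset /wf/ has 2 consonants (> 1) → phonotactically illegal
/be.net/ — σ1 onset /b/, coda /∅/ ok; σ2 onset /n/, coda /t/ ok → phonotactically legal
/tda/ — violates constraint (iii): syllable 1 onset /td/ has 2 consonants (> 1) → phonotactically illegal
/kav/ — violates constraint (ii): syllable 1 coda contains /v/ → phonotactically illegal
/vma/ — violates constraint (iii): syllable 1 onset /vm/ has 2 consonants (> 1) → phonotactically illegal

/be.net/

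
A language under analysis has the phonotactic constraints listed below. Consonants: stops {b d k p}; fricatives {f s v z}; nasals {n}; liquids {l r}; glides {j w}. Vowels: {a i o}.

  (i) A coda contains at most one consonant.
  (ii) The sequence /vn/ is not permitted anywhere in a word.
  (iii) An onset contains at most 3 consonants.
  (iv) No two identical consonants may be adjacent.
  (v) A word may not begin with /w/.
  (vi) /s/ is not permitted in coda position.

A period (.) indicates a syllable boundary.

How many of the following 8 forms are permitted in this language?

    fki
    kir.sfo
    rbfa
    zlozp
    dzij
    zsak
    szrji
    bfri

fki — σ1 onset /fk/ (2C), coda /∅/ ok → permitted
kir.sfo — σ1 onset /k/, coda /r/ ok; σ2 onset /sf/ (2C), coda /∅/ ok → permitted
rbfa — σ1 onset /rbf/ (3C), coda /∅/ ok → permitted
zlozp — violates constraint (i): syllable 1 coda /zp/ has 2 consonants (> 1) → not permitted
dzij — σ1 onset /dz/ (2C), coda /j/ ok → permitted
zsak — σ1 onset /zs/ (2C), coda /k/ ok → permitted
szrji — violates constraint (iii): syllable 1 onset /szrj/ has 4 consonants (> 3) → not permitted
bfri — σ1 onset /bfr/ (3C), coda /∅/ ok → permitted
Permitted: fki, kir.sfo, rbfa, dzij, zsak, bfri → 6.

6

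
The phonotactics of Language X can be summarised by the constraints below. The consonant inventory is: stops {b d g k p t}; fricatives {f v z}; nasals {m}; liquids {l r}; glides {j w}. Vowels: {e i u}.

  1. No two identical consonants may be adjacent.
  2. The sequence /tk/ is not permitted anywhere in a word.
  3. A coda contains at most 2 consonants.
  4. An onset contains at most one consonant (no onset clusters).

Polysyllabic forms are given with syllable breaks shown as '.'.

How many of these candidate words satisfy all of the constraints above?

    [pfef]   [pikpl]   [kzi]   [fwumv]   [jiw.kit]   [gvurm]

1

[pfef] — violates constraint 4: syllable 1 onset /pf/ has 2 consonants (> 1) → phonotactically illegal
[pikpl] — violates constraint 3: syllable 1 coda /kpl/ has 3 consonants (> 2) → phonotactically illegal
[kzi] — violates constraint 4: syllable 1 onset /kz/ has 2 consonants (> 1) → phonotactically illegal
[fwumv] — violates constraint 4: syllable 1 onset /fw/ has 2 consonants (> 1) → phonotactically illegal
[jiw.kit] — σ1 onset /j/, coda /w/ ok; σ2 onset /k/, coda /t/ ok → phonotactically legal
[gvurm] — violates constraint 4: syllable 1 onset /gv/ has 2 consonants (> 1) → phonotactically illegal
Phonotactically legal: [jiw.kit] → 1.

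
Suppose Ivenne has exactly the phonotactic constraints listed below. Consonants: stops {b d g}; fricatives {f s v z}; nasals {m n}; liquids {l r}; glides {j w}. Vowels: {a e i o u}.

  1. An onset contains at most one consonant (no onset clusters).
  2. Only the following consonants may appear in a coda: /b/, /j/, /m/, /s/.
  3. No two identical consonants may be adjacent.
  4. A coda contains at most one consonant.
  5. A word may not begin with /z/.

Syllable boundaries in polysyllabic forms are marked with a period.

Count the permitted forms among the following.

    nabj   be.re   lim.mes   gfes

nabj — violates constraint 4: syllable 1 coda /bj/ has 2 consonants (> 1) → not permitted
be.re — σ1 onset /b/, coda /∅/ ok; σ2 onset /r/, coda /∅/ ok → permitted
lim.mes — violates constraint 3: adjacent identical consonants /mm/ → not permitted
gfes — violates constraint 1: syllable 1 onset /gf/ has 2 consonants (> 1) → not permitted
Permitted: be.re → 1.

1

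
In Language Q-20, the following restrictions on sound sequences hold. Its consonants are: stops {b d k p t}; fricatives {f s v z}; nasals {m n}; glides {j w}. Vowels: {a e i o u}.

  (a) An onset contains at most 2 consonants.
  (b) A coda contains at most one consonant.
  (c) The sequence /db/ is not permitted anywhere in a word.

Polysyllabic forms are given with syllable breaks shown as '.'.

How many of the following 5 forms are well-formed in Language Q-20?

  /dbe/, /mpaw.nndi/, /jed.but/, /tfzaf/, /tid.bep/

0

/dbe/ — violates constraint (c): contains banned sequence /db/ → ill-formed
/mpaw.nndi/ — violates constraint (a): syllable 2 onset /nnd/ has 3 consonants (> 2) → ill-formed
/jed.but/ — violates constraint (c): contains banned sequence /db/ → ill-formed
/tfzaf/ — violates constraint (a): syllable 1 onset /tfz/ has 3 consonants (> 2) → ill-formed
/tid.bep/ — violates constraint (c): contains banned sequence /db/ → ill-formed
No form is well-formed → 0.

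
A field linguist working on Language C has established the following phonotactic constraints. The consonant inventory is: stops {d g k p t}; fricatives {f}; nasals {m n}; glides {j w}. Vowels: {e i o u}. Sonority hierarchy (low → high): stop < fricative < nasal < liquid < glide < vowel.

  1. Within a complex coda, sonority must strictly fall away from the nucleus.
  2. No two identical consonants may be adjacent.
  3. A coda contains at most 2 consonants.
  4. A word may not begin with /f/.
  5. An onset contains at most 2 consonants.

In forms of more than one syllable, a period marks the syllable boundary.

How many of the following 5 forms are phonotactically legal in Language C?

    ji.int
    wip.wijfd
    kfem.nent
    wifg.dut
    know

4

ji.int — σ1 onset /j/, coda /∅/ ok; σ2 onset /∅/, coda /nt/ (3→1 falls) ok → phonotactically legal
wip.wijfd — violates constraint 3: syllable 2 coda /jfd/ has 3 consonants (> 2) → phonotactically illegal
kfem.nent — σ1 onset /kf/ (2C), coda /m/ ok; σ2 onset /n/, coda /nt/ (3→1 falls) ok → phonotactically legal
wifg.dut — σ1 onset /w/, coda /fg/ (2→1 falls) ok; σ2 onset /d/, coda /t/ ok → phonotactically legal
know — σ1 onset /kn/ (2C), coda /w/ ok → phonotactically legal
Phonotactically legal: ji.int, kfem.nent, wifg.dut, know → 4.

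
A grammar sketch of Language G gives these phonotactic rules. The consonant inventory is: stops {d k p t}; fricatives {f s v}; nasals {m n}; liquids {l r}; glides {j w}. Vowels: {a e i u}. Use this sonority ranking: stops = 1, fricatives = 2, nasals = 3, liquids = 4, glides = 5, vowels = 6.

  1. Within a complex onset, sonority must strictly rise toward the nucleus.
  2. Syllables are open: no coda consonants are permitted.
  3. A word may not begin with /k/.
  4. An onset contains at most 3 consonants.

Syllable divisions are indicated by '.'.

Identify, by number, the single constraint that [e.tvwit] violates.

2

[e.tvwit]: syllable 2 coda /t/ has 1 consonant (> 0).
This is a violation of constraint 2: "Syllables are open: no coda consonants are permitted."
The remaining constraints (1, 3, 4) are satisfied.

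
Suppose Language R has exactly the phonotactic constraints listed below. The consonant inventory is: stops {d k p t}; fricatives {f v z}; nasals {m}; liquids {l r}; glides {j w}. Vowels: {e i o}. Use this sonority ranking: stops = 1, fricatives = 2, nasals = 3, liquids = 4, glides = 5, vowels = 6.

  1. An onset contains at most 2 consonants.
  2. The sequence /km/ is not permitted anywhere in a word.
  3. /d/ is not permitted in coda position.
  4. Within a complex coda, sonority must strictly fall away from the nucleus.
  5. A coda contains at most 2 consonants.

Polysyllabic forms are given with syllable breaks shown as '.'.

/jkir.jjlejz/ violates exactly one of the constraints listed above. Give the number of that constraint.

1

/jkir.jjlejz/: syllable 2 onset /jjl/ has 3 consonants (> 2).
This is a violation of constraint 1: "An onset contains at most 2 consonants."
The remaining constraints (2, 3, 4, 5) are satisfied.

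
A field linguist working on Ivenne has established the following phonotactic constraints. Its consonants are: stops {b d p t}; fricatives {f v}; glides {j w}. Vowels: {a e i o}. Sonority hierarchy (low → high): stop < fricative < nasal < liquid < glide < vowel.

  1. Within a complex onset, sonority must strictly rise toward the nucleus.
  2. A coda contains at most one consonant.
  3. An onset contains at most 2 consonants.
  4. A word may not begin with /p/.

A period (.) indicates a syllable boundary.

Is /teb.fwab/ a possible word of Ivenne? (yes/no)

/teb.fwab/ — σ1 onset /t/, coda /b/ ok; σ2 onset /fw/ (2→5 rises), coda /b/ ok → phonotactically legal

yes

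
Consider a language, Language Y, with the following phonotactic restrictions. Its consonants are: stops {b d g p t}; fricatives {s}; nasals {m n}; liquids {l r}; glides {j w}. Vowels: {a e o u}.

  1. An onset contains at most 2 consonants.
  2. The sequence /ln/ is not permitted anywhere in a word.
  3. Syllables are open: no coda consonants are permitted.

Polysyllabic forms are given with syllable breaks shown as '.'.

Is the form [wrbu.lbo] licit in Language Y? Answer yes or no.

[wrbu.lbo] — violates constraint 1: syllable 1 onset /wrb/ has 3 consonants (> 2) → illicit

no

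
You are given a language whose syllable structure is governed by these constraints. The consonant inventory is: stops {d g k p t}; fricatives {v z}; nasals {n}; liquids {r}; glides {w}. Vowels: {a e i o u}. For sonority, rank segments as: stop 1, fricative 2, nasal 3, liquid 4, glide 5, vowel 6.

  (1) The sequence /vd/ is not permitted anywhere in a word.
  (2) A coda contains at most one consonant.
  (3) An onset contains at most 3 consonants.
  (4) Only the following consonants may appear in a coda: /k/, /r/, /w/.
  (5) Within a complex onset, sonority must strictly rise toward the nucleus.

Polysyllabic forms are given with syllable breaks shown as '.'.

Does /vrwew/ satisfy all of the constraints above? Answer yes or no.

/vrwew/ — σ1 onset /vrw/ (2→4→5 rises), coda /w/ ok → well-formed

yes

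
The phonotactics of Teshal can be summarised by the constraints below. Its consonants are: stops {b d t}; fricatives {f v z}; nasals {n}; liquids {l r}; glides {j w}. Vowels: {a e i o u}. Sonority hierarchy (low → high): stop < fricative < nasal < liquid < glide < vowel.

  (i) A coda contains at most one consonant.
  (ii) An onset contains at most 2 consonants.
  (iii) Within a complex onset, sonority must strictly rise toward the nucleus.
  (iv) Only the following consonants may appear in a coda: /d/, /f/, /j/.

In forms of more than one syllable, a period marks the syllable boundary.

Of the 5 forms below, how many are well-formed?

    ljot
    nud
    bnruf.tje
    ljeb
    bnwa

ljot — violates constraint (iv): syllable 1 coda contains /t/, which is not a licensed coda consonant → ill-formed
nud — σ1 onset /n/, coda /d/ ok → well-formed
bnruf.tje — violates constraint (ii): syllable 1 onset /bnr/ has 3 consonants (> 2) → ill-formed
ljeb — violates constraint (iv): syllable 1 coda contains /b/, which is not a licensed coda consonant → ill-formed
bnwa — violates constraint (ii): syllable 1 onset /bnw/ has 3 consonants (> 2) → ill-formed
Well-formed: nud → 1.

1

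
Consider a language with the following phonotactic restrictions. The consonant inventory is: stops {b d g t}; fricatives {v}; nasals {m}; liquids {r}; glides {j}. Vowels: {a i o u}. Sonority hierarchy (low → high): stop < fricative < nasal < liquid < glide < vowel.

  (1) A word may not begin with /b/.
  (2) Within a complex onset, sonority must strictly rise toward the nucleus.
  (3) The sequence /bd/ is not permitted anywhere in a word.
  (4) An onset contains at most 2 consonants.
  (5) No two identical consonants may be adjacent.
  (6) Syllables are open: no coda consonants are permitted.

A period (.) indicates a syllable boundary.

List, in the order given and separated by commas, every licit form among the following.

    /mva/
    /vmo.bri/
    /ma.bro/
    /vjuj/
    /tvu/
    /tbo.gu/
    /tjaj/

/vmo.bri/, /ma.bro/, /tvu/

/mva/ — violates constraint 2: syllable 1 onset /mv/: /m/ (nasal, 3) → /v/ (fricative, 2) does not rise → illicit
/vmo.bri/ — σ1 onset /vm/ (2→3 rises), coda /∅/ ok; σ2 onset /br/ (1→4 rises), coda /∅/ ok → licit
/ma.bro/ — σ1 onset /m/, coda /∅/ ok; σ2 onset /br/ (1→4 rises), coda /∅/ ok → licit
/vjuj/ — violates constraint 6: syllable 1 coda /j/ has 1 consonant (> 0) → illicit
/tvu/ — σ1 onset /tv/ (1→2 rises), coda /∅/ ok → licit
/tbo.gu/ — violates constraint 2: syllable 1 onset /tb/: /t/ (stop, 1) → /b/ (stop, 1) does not rise → illicit
/tjaj/ — violates constraint 6: syllable 1 coda /j/ has 1 consonant (> 0) → illicit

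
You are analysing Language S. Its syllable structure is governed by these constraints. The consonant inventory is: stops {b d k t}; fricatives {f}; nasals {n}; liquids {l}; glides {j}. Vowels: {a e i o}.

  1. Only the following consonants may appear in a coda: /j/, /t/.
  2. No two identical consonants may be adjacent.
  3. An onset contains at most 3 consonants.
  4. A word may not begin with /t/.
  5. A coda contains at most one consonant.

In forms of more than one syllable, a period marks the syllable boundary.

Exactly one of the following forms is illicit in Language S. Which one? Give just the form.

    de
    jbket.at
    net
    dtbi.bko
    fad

fad

de — σ1 onset /d/, coda /∅/ ok → licit
jbket.at — σ1 onset /jbk/ (3C), coda /t/ ok; σ2 onset /∅/, coda /t/ ok → licit
net — σ1 onset /n/, coda /t/ ok → licit
dtbi.bko — σ1 onset /dtb/ (3C), coda /∅/ ok; σ2 onset /bk/ (2C), coda /∅/ ok → licit
fad — violates constraint 1: syllable 1 coda contains /d/, which is not a licensed coda consonant → illicit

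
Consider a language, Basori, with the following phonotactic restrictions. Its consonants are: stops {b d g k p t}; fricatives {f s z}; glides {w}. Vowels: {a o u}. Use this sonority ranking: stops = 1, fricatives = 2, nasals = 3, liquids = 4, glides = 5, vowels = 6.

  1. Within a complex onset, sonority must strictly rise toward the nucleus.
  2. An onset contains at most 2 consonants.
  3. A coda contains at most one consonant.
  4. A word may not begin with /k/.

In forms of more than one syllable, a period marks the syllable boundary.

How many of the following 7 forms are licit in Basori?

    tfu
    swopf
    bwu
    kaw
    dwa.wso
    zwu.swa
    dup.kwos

tfu — σ1 onset /tf/ (1→2 rises), coda /∅/ ok → licit
swopf — violates constraint 3: syllable 1 coda /pf/ has 2 consonants (> 1) → illicit
bwu — σ1 onset /bw/ (1→5 rises), coda /∅/ ok → licit
kaw — violates constraint 4: word begins with /k/ → illicit
dwa.wso — violates constraint 1: syllable 2 onset /ws/: /w/ (glide, 5) → /s/ (fricative, 2) does not rise → illicit
zwu.swa — σ1 onset /zw/ (2→5 rises), coda /∅/ ok; σ2 onset /sw/ (2→5 rises), coda /∅/ ok → licit
dup.kwos — σ1 onset /d/, coda /p/ ok; σ2 onset /kw/ (1→5 rises), coda /s/ ok → licit
Licit: tfu, bwu, zwu.swa, dup.kwos → 4.

4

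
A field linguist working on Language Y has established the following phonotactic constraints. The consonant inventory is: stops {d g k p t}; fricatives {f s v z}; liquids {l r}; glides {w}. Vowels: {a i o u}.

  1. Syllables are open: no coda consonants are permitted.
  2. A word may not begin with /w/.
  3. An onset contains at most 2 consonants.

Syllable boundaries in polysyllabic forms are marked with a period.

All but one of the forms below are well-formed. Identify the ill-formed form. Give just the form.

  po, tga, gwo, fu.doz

po — σ1 onset /p/, coda /∅/ ok → well-formed
tga — σ1 onset /tg/ (2C), coda /∅/ ok → well-formed
gwo — σ1 onset /gw/ (2C), coda /∅/ ok → well-formed
fu.doz — violates constraint 1: syllable 2 coda /z/ has 1 consonant (> 0) → ill-formed

fu.doz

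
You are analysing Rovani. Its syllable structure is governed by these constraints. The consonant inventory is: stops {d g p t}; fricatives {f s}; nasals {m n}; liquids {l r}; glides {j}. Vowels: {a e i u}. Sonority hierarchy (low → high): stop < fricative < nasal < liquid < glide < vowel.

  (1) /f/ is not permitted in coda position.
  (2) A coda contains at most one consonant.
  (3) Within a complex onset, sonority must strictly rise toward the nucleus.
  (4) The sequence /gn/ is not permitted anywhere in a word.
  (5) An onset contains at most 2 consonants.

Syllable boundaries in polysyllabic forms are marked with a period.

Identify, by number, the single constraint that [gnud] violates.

[gnud]: contains banned sequence /gn/.
This is a violation of constraint 4: "The sequence /gn/ is not permitted anywhere in a word."
The remaining constraints (1, 2, 3, 5) are satisfied.

4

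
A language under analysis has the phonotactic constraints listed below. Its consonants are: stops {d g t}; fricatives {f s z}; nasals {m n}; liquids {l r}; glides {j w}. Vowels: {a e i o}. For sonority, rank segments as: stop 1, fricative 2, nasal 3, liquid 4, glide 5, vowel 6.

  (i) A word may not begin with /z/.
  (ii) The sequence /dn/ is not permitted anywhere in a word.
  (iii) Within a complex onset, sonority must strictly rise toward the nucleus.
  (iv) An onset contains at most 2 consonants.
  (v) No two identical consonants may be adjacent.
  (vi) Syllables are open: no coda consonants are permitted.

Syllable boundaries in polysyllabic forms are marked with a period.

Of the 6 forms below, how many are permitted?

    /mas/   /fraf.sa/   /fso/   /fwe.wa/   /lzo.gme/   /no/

/mas/ — violates constraint (vi): syllable 1 coda /s/ has 1 consonant (> 0) → not permitted
/fraf.sa/ — violates constraint (vi): syllable 1 coda /f/ has 1 consonant (> 0) → not permitted
/fso/ — violates constraint (iii): syllable 1 onset /fs/: /f/ (fricative, 2) → /s/ (fricative, 2) does not rise → not permitted
/fwe.wa/ — σ1 onset /fw/ (2→5 rises), coda /∅/ ok; σ2 onset /w/, coda /∅/ ok → permitted
/lzo.gme/ — violates constraint (iii): syllable 1 onset /lz/: /l/ (liquid, 4) → /z/ (fricative, 2) does not rise → not permitted
/no/ — σ1 onset /n/, coda /∅/ ok → permitted
Permitted: /fwe.wa/, /no/ → 2.

2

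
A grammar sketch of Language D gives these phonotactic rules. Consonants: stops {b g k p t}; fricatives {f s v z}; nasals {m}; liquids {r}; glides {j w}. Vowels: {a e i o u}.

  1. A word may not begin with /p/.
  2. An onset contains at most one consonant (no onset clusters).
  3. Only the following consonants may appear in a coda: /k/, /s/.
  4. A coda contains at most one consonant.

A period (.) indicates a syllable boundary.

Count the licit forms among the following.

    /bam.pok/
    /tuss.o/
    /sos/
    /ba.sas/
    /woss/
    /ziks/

2

/bam.pok/ — violates constraint 3: syllable 1 coda contains /m/, which is not a licensed coda consonant → illicit
/tuss.o/ — violates constraint 4: syllable 1 coda /ss/ has 2 consonants (> 1) → illicit
/sos/ — σ1 onset /s/, coda /s/ ok → licit
/ba.sas/ — σ1 onset /b/, coda /∅/ ok; σ2 onset /s/, coda /s/ ok → licit
/woss/ — violates constraint 4: syllable 1 coda /ss/ has 2 consonants (> 1) → illicit
/ziks/ — violates constraint 4: syllable 1 coda /ks/ has 2 consonants (> 1) → illicit
Licit: /sos/, /ba.sas/ → 2.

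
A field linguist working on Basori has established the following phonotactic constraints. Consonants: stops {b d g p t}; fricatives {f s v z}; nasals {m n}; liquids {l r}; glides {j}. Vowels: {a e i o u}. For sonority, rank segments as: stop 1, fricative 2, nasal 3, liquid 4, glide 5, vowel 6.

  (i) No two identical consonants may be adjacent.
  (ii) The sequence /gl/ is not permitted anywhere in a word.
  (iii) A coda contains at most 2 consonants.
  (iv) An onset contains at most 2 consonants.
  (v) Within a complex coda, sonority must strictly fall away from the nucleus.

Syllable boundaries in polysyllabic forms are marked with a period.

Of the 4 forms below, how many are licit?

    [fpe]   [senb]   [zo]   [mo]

[fpe] — σ1 onset /fp/ (2C), coda /∅/ ok → licit
[senb] — σ1 onset /s/, coda /nb/ (3→1 falls) ok → licit
[zo] — σ1 onset /z/, coda /∅/ ok → licit
[mo] — σ1 onset /m/, coda /∅/ ok → licit
Licit: [fpe], [senb], [zo], [mo] → 4.

4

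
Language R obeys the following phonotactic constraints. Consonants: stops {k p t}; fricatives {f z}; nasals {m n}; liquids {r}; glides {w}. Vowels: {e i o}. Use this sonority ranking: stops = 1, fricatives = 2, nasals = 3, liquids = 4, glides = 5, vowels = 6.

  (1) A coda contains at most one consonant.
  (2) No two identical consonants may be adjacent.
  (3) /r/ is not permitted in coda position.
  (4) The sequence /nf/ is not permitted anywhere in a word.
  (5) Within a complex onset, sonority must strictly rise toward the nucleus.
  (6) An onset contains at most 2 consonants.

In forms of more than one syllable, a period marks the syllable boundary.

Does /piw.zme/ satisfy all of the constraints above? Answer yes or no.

yes

/piw.zme/ — σ1 onset /p/, coda /w/ ok; σ2 onset /zm/ (2→3 rises), coda /∅/ ok → permitted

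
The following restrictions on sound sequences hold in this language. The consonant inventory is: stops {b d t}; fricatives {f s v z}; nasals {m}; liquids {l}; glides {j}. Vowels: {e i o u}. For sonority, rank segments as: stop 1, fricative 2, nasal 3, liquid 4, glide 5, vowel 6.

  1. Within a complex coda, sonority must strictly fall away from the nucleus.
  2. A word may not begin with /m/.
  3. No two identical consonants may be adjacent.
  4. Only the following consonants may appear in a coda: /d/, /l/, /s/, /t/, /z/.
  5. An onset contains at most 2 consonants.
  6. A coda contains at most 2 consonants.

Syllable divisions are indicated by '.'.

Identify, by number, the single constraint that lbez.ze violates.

3

lbez.ze: adjacent identical consonants /zz/.
This is a violation of constraint 3: "No two identical consonants may be adjacent."
The remaining constraints (1, 2, 4, 5, 6) are satisfied.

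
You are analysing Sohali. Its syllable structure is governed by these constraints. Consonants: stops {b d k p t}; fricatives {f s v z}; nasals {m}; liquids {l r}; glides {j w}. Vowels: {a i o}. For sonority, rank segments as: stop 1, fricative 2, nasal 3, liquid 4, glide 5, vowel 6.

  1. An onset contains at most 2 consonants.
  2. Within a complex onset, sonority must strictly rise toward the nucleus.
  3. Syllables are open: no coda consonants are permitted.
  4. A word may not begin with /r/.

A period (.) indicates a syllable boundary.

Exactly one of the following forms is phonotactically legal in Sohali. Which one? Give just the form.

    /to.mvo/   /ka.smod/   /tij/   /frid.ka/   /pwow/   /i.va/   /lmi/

/to.mvo/ — violates constraint 2: syllable 2 onset /mv/: /m/ (nasal, 3) → /v/ (fricative, 2) does not rise → phonotactically illegal
/ka.smod/ — violates constraint 3: syllable 2 coda /d/ has 1 consonant (> 0) → phonotactically illegal
/tij/ — violates constraint 3: syllable 1 coda /j/ has 1 consonant (> 0) → phonotactically illegal
/frid.ka/ — violates constraint 3: syllable 1 coda /d/ has 1 consonant (> 0) → phonotactically illegal
/pwow/ — violates constraint 3: syllable 1 coda /w/ has 1 consonant (> 0) → phonotactically illegal
/i.va/ — σ1 onset /∅/, coda /∅/ ok; σ2 onset /v/, coda /∅/ ok → phonotactically legal
/lmi/ — violates constraint 2: syllable 1 onset /lm/: /l/ (liquid, 4) → /m/ (nasal, 3) does not rise → phonotactically illegal

/i.va/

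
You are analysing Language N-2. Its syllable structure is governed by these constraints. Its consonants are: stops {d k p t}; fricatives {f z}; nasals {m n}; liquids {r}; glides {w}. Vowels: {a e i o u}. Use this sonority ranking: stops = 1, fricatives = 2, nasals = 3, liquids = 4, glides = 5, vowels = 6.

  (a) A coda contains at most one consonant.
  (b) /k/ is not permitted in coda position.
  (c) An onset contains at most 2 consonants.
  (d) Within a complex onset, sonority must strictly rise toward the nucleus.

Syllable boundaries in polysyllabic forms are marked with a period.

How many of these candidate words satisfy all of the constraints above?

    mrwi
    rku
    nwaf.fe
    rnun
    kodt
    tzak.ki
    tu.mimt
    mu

mrwi — violates constraint (c): syllable 1 onset /mrw/ has 3 consonants (> 2) → illicit
rku — violates constraint (d): syllable 1 onset /rk/: /r/ (liquid, 4) → /k/ (stop, 1) does not rise → illicit
nwaf.fe — σ1 onset /nw/ (3→5 rises), coda /f/ ok; σ2 onset /f/, coda /∅/ ok → licit
rnun — violates constraint (d): syllable 1 onset /rn/: /r/ (liquid, 4) → /n/ (nasal, 3) does not rise → illicit
kodt — violates constraint (a): syllable 1 coda /dt/ has 2 consonants (> 1) → illicit
tzak.ki — violates constraint (b): syllable 1 coda contains /k/ → illicit
tu.mimt — violates constraint (a): syllable 2 coda /mt/ has 2 consonants (> 1) → illicit
mu — σ1 onset /m/, coda /∅/ ok → licit
Licit: nwaf.fe, mu → 2.

2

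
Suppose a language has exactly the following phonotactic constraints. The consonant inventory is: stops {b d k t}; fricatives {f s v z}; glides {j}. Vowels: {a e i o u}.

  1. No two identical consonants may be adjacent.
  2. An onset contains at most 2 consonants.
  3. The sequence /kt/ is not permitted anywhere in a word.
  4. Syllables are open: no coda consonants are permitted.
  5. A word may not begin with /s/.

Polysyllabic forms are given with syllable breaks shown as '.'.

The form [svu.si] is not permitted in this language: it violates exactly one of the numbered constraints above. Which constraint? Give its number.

5

[svu.si]: word begins with /s/.
This is a violation of constraint 5: "A word may not begin with /s/."
The remaining constraints (1, 2, 3, 4) are satisfied.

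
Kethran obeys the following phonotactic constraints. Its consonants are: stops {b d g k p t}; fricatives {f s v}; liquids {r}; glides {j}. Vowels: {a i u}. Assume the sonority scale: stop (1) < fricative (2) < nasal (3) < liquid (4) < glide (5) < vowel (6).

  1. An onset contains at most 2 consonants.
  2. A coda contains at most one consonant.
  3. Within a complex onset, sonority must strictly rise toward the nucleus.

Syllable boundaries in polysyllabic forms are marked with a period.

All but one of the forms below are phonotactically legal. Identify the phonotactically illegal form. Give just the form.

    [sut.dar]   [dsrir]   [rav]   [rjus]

[dsrir]

[sut.dar] — σ1 onset /s/, coda /t/ ok; σ2 onset /d/, coda /r/ ok → phonotactically legal
[dsrir] — violates constraint 1: syllable 1 onset /dsr/ has 3 consonants (> 2) → phonotactically illegal
[rav] — σ1 onset /r/, coda /v/ ok → phonotactically legal
[rjus] — σ1 onset /rj/ (4→5 rises), coda /s/ ok → phonotactically legal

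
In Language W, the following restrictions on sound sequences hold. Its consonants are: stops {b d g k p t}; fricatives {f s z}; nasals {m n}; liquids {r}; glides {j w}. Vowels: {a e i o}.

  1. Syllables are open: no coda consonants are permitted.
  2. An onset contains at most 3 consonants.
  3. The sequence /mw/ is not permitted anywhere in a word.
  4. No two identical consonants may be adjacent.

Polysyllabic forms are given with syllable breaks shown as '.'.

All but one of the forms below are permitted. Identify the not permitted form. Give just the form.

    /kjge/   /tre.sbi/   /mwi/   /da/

/kjge/ — σ1 onset /kjg/ (3C), coda /∅/ ok → permitted
/tre.sbi/ — σ1 onset /tr/ (2C), coda /∅/ ok; σ2 onset /sb/ (2C), coda /∅/ ok → permitted
/mwi/ — violates constraint 3: contains banned sequence /mw/ → not permitted
/da/ — σ1 onset /d/, coda /∅/ ok → permitted

/mwi/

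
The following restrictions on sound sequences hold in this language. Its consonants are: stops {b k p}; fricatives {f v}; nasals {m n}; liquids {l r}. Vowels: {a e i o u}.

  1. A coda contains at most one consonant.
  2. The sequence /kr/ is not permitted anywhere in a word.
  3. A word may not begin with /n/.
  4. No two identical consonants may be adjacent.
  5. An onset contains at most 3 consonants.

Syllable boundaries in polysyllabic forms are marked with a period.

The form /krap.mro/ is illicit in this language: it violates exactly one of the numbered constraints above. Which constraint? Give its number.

2

/krap.mro/: contains banned sequence /kr/.
This is a violation of constraint 2: "The sequence /kr/ is not permitted anywhere in a word."
The remaining constraints (1, 3, 4, 5) are satisfied.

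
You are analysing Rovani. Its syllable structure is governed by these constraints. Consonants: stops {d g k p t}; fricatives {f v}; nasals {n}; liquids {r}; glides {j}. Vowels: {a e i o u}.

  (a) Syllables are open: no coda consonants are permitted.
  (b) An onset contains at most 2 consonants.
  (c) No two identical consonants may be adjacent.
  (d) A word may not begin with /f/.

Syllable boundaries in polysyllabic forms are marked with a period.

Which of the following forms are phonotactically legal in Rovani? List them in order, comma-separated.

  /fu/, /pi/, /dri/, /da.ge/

/fu/ — violates constraint (d): word begins with /f/ → phonotactically illegal
/pi/ — σ1 onset /p/, coda /∅/ ok → phonotactically legal
/dri/ — σ1 onset /dr/ (2C), coda /∅/ ok → phonotactically legal
/da.ge/ — σ1 onset /d/, coda /∅/ ok; σ2 onset /g/, coda /∅/ ok → phonotactically legal

/pi/, /dri/, /da.ge/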